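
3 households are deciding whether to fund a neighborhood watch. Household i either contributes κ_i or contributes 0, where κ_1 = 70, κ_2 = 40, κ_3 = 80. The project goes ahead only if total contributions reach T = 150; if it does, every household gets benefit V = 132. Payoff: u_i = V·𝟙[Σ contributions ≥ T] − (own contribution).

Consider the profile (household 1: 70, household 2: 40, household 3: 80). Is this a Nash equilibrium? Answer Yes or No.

No

Total = 190 ≥ 150: provided.
Household 1 (pledges 70, payoff 62): dropping to 0 → total 120, payoff 0. No gain.
Household 2 (pledges 40, payoff 92): dropping to 0 → total 150, payoff 132. Profitable deviation.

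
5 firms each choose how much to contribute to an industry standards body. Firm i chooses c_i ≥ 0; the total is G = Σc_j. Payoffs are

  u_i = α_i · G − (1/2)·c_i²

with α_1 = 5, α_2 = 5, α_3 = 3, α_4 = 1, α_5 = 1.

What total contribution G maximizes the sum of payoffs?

75

Planner FOC: ∂(Σu_j)/∂c_i = (Σα_j) − c_i = 0, so c_i^SO = Σα_j = 15 for every i; G^SO = 75.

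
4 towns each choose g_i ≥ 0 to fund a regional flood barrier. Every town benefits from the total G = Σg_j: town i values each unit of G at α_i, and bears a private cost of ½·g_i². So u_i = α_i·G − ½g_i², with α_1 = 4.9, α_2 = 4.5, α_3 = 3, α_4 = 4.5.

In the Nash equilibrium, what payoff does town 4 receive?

65.925

Town i's FOC: ∂u_i/∂g_i = α_i − g_i = 0, so g_i* = α_i.
NE contributions = (4.9, 4.5, 3, 4.5); G = 16.9.
u_4 = α_4·G − ½·(g_4)² = 4.5·16.9 − ½·4.5² = 65.925.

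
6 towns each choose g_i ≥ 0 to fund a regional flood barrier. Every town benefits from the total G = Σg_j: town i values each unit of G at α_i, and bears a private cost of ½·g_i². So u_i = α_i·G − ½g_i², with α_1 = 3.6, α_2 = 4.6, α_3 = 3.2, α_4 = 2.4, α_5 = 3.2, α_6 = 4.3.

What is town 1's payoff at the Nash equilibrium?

70.2

Town i's FOC: ∂u_i/∂g_i = α_i − g_i = 0, so g_i* = α_i.
NE contributions = (3.6, 4.6, 3.2, 2.4, 3.2, 4.3); G = 21.3.
u_1 = α_1·G − ½·(g_1)² = 3.6·21.3 − ½·3.6² = 70.2.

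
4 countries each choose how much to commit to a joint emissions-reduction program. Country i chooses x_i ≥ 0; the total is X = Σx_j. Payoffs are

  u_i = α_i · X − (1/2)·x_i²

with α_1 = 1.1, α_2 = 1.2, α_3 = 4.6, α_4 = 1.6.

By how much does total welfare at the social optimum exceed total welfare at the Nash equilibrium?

85.435

Country i's FOC: ∂u_i/∂x_i = α_i − x_i = 0, so x_i* = α_i.
NE contributions = (1.1, 1.2, 4.6, 1.6); X = 8.5.
W^NE = (Σα)·X − ½Σα_i² = 8.5² − ½·26.37 = 59.065.
Planner sets x_i = Σα_j = 8.5 for every i, so X^SO = 4·8.5 = 34.
W^SO = (Σα)·X^SO − ½·4·(Σα)² = (4/2)·8.5² = 144.5.
Deadweight loss = W^SO − W^NE = 85.435.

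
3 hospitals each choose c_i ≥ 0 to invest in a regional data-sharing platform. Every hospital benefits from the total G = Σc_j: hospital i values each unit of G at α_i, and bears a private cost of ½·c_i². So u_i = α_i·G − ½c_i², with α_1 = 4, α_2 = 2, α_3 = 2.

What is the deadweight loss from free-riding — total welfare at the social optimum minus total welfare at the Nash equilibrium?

Hospital i's FOC: ∂u_i/∂c_i = α_i − c_i = 0, so c_i* = α_i.
NE contributions = (4, 2, 2); G = 8.
W^NE = (Σα)·G − ½Σα_i² = 8² − ½·24 = 52.
Planner sets c_i = Σα_j = 8 for every i, so G^SO = 3·8 = 24.
W^SO = (Σα)·G^SO − ½·3·(Σα)² = (3/2)·8² = 96.
Deadweight loss = W^SO − W^NE = 44.

44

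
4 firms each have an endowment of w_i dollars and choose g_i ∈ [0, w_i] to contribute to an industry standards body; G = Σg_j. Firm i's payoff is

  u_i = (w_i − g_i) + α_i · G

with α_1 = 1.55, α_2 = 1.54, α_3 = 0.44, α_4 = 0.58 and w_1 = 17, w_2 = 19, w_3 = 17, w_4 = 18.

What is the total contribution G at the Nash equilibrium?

36

∂u_i/∂g_i = α_i − 1, so firm i contributes w_i if α_i > 1, else 0.
α_i > 1 for i ∈ {1, 2}; NE contributions (17, 19, 0, 0), G = 36.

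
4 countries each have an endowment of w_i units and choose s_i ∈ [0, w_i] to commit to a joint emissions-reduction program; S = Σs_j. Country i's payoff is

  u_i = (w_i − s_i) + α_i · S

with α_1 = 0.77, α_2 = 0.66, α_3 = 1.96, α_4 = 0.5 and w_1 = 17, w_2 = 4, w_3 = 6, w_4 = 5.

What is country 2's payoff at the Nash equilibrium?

7.96

∂u_i/∂s_i = α_i − 1, so country i contributes w_i if α_i > 1, else 0.
α_i > 1 for i ∈ {3}; NE contributions (0, 0, 6, 0), S = 6.
u_2 = (4 − 0) + 0.66·6 = 7.96.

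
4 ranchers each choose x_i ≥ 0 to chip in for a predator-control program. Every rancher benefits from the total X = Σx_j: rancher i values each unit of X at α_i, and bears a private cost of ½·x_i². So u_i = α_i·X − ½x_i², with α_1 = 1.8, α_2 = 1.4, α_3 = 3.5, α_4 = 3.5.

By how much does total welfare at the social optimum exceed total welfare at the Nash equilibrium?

118.89

Rancher i's FOC: ∂u_i/∂x_i = α_i − x_i = 0, so x_i* = α_i.
NE contributions = (1.8, 1.4, 3.5, 3.5); X = 10.2.
W^NE = (Σα)·X − ½Σα_i² = 10.2² − ½·29.7 = 89.19.
Planner sets x_i = Σα_j = 10.2 for every i, so X^SO = 4·10.2 = 40.8.
W^SO = (Σα)·X^SO − ½·4·(Σα)² = (4/2)·10.2² = 208.08.
Deadweight loss = W^SO − W^NE = 118.89.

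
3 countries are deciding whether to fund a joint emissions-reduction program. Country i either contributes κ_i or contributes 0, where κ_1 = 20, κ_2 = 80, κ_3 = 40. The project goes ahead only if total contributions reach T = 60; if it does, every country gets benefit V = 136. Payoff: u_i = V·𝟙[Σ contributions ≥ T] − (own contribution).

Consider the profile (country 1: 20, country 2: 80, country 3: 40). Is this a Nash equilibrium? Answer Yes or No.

No

Total = 140 ≥ 60: provided.
Country 1 (pledges 20, payoff 116): dropping to 0 → total 120, payoff 136. Profitable deviation.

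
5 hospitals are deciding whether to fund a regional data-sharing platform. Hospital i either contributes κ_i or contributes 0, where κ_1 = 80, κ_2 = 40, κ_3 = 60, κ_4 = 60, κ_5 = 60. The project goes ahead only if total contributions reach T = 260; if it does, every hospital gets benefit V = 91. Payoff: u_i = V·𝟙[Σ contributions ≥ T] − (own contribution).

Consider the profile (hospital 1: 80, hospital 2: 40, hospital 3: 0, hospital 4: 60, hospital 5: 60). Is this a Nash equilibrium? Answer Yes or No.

Total = 240 < 260: not provided.
Hospital 1 (pledges 80, payoff -80): dropping to 0 → total 160, payoff 0. Profitable deviation.

No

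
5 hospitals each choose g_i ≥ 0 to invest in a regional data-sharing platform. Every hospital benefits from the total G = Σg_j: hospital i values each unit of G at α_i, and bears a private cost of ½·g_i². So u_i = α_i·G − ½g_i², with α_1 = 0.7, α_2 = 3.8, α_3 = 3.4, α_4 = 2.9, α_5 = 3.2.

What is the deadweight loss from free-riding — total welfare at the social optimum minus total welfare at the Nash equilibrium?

Hospital i's FOC: ∂u_i/∂g_i = α_i − g_i = 0, so g_i* = α_i.
NE contributions = (0.7, 3.8, 3.4, 2.9, 3.2); G = 14.
W^NE = (Σα)·G − ½Σα_i² = 14² − ½·45.14 = 173.43.
Planner sets g_i = Σα_j = 14 for every i, so G^SO = 5·14 = 70.
W^SO = (Σα)·G^SO − ½·5·(Σα)² = (5/2)·14² = 490.
Deadweight loss = W^SO − W^NE = 316.57.

316.57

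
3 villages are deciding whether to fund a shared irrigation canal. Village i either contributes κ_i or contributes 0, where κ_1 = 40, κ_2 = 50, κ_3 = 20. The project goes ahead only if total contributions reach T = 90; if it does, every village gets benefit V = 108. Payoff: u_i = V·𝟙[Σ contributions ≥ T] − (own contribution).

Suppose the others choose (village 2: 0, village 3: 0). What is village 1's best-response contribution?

Others' total = 0. Even contributing 40 gives 40 < 90: no benefit either way.
Best response: 0.

0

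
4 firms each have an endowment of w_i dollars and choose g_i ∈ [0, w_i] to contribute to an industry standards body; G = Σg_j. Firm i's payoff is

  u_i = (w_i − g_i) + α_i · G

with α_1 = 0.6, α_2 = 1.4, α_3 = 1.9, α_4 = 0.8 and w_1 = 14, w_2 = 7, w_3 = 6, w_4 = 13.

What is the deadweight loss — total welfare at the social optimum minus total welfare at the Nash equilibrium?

99.9

∂u_i/∂g_i = α_i − 1, so firm i contributes w_i if α_i > 1, else 0.
α_i > 1 for i ∈ {2, 3}; NE contributions (0, 7, 6, 0), G = 13.
W^NE = Σw_i − G^NE + (Σα_i)·G^NE = 40 + 3.7·13 = 88.1.
Planner: ∂(Σu_j)/∂g_i = Σα_j − 1 = 3.7 > 0, so everyone contributes w_i; G^SO = 40, W^SO = 40 + 3.7·40 = 188.
Deadweight loss = 99.9.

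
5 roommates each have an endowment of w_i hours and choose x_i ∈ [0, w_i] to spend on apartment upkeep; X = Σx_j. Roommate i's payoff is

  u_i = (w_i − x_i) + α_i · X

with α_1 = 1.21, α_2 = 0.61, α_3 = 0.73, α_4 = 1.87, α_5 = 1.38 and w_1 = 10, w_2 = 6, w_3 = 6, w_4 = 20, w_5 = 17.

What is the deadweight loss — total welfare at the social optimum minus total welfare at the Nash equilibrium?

57.6

∂u_i/∂x_i = α_i − 1, so roommate i contributes w_i if α_i > 1, else 0.
α_i > 1 for i ∈ {1, 4, 5}; NE contributions (10, 0, 0, 20, 17), X = 47.
W^NE = Σw_i − X^NE + (Σα_i)·X^NE = 59 + 4.8·47 = 284.6.
Planner: ∂(Σu_j)/∂x_i = Σα_j − 1 = 4.8 > 0, so everyone contributes w_i; X^SO = 59, W^SO = 59 + 4.8·59 = 342.2.
Deadweight loss = 57.6.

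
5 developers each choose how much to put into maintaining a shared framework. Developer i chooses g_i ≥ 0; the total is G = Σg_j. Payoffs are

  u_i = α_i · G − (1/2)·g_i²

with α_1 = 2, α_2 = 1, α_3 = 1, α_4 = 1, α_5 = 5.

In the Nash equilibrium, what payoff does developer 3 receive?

9.5

Developer i's FOC: ∂u_i/∂g_i = α_i − g_i = 0, so g_i* = α_i.
NE contributions = (2, 1, 1, 1, 5); G = 10.
u_3 = α_3·G − ½·(g_3)² = 1·10 − ½·1² = 9.5.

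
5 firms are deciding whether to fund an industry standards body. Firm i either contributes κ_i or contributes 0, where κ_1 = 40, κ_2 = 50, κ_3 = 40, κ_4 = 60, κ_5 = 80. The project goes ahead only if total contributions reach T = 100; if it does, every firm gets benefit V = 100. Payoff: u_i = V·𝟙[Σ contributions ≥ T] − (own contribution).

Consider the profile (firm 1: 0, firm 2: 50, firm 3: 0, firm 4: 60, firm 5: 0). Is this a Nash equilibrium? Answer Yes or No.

Total = 110 ≥ 100: provided.
Firm 1 (pledges 0, payoff 100): pledging 40 → total 150, payoff 60. No gain.
Firm 2 (pledges 50, payoff 50): dropping to 0 → total 60, payoff 0. No gain.
Firm 3 (pledges 0, payoff 100): pledging 40 → total 150, payoff 60. No gain.
Firm 4 (pledges 60, payoff 40): dropping to 0 → total 50, payoff 0. No gain.
Firm 5 (pledges 0, payoff 100): pledging 80 → total 190, payoff 20. No gain.

Yes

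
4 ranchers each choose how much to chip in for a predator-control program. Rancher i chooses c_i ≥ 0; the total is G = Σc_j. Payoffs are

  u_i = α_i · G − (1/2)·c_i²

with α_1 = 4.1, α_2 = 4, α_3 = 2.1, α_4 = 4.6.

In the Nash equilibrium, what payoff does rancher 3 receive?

Rancher i's FOC: ∂u_i/∂c_i = α_i − c_i = 0, so c_i* = α_i.
NE contributions = (4.1, 4, 2.1, 4.6); G = 14.8.
u_3 = α_3·G − ½·(c_3)² = 2.1·14.8 − ½·2.1² = 28.875.

28.875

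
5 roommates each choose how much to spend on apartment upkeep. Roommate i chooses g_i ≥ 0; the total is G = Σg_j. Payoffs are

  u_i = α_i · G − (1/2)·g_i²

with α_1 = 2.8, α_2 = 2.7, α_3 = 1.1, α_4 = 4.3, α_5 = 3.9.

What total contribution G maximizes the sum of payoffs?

74

Planner FOC: ∂(Σu_j)/∂g_i = (Σα_j) − g_i = 0, so g_i^SO = Σα_j = 14.8 for every i; G^SO = 74.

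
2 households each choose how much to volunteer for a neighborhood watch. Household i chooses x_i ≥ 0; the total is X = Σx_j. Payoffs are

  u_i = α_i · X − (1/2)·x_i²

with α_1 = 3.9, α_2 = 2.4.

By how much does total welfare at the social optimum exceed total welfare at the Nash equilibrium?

Household i's FOC: ∂u_i/∂x_i = α_i − x_i = 0, so x_i* = α_i.
NE contributions = (3.9, 2.4); X = 6.3.
W^NE = (Σα)·X − ½Σα_i² = 6.3² − ½·20.97 = 29.205.
Planner sets x_i = Σα_j = 6.3 for every i, so X^SO = 2·6.3 = 12.6.
W^SO = (Σα)·X^SO − ½·2·(Σα)² = (2/2)·6.3² = 39.69.
Deadweight loss = W^SO − W^NE = 10.485.

10.485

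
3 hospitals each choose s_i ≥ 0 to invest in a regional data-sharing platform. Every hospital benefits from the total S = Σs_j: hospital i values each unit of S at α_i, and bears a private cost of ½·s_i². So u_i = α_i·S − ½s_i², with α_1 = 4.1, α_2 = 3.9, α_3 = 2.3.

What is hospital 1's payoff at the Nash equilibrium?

33.825

Hospital i's FOC: ∂u_i/∂s_i = α_i − s_i = 0, so s_i* = α_i.
NE contributions = (4.1, 3.9, 2.3); S = 10.3.
u_1 = α_1·S − ½·(s_1)² = 4.1·10.3 − ½·4.1² = 33.825.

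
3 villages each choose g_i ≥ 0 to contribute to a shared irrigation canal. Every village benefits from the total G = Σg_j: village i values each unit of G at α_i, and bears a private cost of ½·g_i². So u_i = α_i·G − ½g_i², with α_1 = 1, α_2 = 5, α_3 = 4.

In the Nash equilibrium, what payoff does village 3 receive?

Village i's FOC: ∂u_i/∂g_i = α_i − g_i = 0, so g_i* = α_i.
NE contributions = (1, 5, 4); G = 10.
u_3 = α_3·G − ½·(g_3)² = 4·10 − ½·4² = 32.

32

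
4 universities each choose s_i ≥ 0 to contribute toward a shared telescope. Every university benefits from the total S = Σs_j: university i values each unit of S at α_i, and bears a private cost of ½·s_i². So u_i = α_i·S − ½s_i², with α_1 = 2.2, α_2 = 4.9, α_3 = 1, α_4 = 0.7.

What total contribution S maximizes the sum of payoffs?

35.2

Planner FOC: ∂(Σu_j)/∂s_i = (Σα_j) − s_i = 0, so s_i^SO = Σα_j = 8.8 for every i; S^SO = 35.2.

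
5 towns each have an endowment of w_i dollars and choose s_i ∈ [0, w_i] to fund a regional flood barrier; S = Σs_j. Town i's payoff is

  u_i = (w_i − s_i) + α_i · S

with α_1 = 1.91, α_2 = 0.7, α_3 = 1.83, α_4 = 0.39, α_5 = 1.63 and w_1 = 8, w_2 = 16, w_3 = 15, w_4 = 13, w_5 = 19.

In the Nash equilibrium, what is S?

∂u_i/∂s_i = α_i − 1, so town i contributes w_i if α_i > 1, else 0.
α_i > 1 for i ∈ {1, 3, 5}; NE contributions (8, 0, 15, 0, 19), S = 42.

42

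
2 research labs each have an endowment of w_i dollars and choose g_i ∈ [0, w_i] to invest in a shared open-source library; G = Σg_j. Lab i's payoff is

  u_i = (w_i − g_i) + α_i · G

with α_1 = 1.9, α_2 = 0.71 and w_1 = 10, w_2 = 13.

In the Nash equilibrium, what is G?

10

∂u_i/∂g_i = α_i − 1, so lab i contributes w_i if α_i > 1, else 0.
α_i > 1 for i ∈ {1}; NE contributions (10, 0), G = 10.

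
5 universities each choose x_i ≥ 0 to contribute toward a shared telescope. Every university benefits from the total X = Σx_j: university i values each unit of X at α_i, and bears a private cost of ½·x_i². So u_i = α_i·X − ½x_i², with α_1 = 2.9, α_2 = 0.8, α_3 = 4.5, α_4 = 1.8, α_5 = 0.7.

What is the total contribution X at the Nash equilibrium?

University i's FOC: ∂u_i/∂x_i = α_i − x_i = 0, so x_i* = α_i.
NE contributions = (2.9, 0.8, 4.5, 1.8, 0.7); X = 10.7.

10.7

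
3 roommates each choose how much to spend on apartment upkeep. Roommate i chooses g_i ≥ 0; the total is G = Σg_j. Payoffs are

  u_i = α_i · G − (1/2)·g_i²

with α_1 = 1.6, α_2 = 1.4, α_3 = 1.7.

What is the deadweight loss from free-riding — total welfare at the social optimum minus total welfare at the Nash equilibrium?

Roommate i's FOC: ∂u_i/∂g_i = α_i − g_i = 0, so g_i* = α_i.
NE contributions = (1.6, 1.4, 1.7); G = 4.7.
W^NE = (Σα)·G − ½Σα_i² = 4.7² − ½·7.41 = 18.385.
Planner sets g_i = Σα_j = 4.7 for every i, so G^SO = 3·4.7 = 14.1.
W^SO = (Σα)·G^SO − ½·3·(Σα)² = (3/2)·4.7² = 33.135.
Deadweight loss = W^SO − W^NE = 14.75.

14.75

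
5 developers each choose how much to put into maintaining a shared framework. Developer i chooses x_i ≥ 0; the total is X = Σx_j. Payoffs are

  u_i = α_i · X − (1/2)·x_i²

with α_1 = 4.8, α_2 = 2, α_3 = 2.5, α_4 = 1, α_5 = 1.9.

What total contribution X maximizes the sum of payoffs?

Planner FOC: ∂(Σu_j)/∂x_i = (Σα_j) − x_i = 0, so x_i^SO = Σα_j = 12.2 for every i; X^SO = 61.

61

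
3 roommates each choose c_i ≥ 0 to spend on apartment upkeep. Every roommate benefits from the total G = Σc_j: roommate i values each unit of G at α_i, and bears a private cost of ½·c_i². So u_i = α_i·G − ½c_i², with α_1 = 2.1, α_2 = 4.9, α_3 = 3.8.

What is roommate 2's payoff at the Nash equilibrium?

40.915

Roommate i's FOC: ∂u_i/∂c_i = α_i − c_i = 0, so c_i* = α_i.
NE contributions = (2.1, 4.9, 3.8); G = 10.8.
u_2 = α_2·G − ½·(c_2)² = 4.9·10.8 − ½·4.9² = 40.915.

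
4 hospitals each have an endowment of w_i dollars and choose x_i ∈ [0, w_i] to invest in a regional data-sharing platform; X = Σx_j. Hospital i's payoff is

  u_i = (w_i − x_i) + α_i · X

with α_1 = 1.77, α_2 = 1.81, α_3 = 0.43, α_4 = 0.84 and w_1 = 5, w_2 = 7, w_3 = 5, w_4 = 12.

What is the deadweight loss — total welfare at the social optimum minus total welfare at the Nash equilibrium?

65.45

∂u_i/∂x_i = α_i − 1, so hospital i contributes w_i if α_i > 1, else 0.
α_i > 1 for i ∈ {1, 2}; NE contributions (5, 7, 0, 0), X = 12.
W^NE = Σw_i − X^NE + (Σα_i)·X^NE = 29 + 3.85·12 = 75.2.
Planner: ∂(Σu_j)/∂x_i = Σα_j − 1 = 3.85 > 0, so everyone contributes w_i; X^SO = 29, W^SO = 29 + 3.85·29 = 140.65.
Deadweight loss = 65.45.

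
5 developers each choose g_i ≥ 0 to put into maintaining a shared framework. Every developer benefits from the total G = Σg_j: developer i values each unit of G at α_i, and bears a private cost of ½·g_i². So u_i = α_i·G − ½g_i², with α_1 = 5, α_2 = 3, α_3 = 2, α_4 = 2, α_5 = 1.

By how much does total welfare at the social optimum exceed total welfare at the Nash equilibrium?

Developer i's FOC: ∂u_i/∂g_i = α_i − g_i = 0, so g_i* = α_i.
NE contributions = (5, 3, 2, 2, 1); G = 13.
W^NE = (Σα)·G − ½Σα_i² = 13² − ½·43 = 147.5.
Planner sets g_i = Σα_j = 13 for every i, so G^SO = 5·13 = 65.
W^SO = (Σα)·G^SO − ½·5·(Σα)² = (5/2)·13² = 422.5.
Deadweight loss = W^SO − W^NE = 275.

275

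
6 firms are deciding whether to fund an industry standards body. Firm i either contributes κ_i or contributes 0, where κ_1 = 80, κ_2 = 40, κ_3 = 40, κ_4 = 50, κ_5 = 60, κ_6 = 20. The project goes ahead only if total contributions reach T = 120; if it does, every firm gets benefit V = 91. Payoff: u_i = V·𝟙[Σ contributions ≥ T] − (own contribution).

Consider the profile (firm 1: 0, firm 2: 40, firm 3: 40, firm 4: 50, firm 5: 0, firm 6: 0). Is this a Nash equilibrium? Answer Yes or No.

Yes

Total = 130 ≥ 120: provided.
Firm 1 (pledges 0, payoff 91): pledging 80 → total 210, payoff 11. No gain.
Firm 2 (pledges 40, payoff 51): dropping to 0 → total 90, payoff 0. No gain.
Firm 3 (pledges 40, payoff 51): dropping to 0 → total 90, payoff 0. No gain.
Firm 4 (pledges 50, payoff 41): dropping to 0 → total 80, payoff 0. No gain.
Firm 5 (pledges 0, payoff 91): pledging 60 → total 190, payoff 31. No gain.
Firm 6 (pledges 0, payoff 91): pledging 20 → total 150, payoff 71. No gain.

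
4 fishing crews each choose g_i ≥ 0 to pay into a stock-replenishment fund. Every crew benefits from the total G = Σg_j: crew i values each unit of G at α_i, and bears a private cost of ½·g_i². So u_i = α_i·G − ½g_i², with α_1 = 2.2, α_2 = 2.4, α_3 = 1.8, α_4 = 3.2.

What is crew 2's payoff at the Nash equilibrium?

Crew i's FOC: ∂u_i/∂g_i = α_i − g_i = 0, so g_i* = α_i.
NE contributions = (2.2, 2.4, 1.8, 3.2); G = 9.6.
u_2 = α_2·G − ½·(g_2)² = 2.4·9.6 − ½·2.4² = 20.16.

20.16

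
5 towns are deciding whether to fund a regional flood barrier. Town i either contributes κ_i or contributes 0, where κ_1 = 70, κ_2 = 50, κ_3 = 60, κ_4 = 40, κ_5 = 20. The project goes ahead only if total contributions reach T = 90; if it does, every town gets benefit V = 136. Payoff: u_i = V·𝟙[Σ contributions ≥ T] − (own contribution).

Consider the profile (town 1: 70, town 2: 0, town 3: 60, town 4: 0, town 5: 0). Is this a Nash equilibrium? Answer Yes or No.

Total = 130 ≥ 90: provided.
Town 1 (pledges 70, payoff 66): dropping to 0 → total 60, payoff 0. No gain.
Town 2 (pledges 0, payoff 136): pledging 50 → total 180, payoff 86. No gain.
Town 3 (pledges 60, payoff 76): dropping to 0 → total 70, payoff 0. No gain.
Town 4 (pledges 0, payoff 136): pledging 40 → total 170, payoff 96. No gain.
Town 5 (pledges 0, payoff 136): pledging 20 → total 150, payoff 116. No gain.

Yes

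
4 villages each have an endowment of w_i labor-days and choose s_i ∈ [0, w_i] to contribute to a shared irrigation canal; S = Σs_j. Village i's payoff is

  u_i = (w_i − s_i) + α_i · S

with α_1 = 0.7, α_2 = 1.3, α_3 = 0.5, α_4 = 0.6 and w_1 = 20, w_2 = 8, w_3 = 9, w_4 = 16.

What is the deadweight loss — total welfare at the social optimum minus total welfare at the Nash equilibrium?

∂u_i/∂s_i = α_i − 1, so village i contributes w_i if α_i > 1, else 0.
α_i > 1 for i ∈ {2}; NE contributions (0, 8, 0, 0), S = 8.
W^NE = Σw_i − S^NE + (Σα_i)·S^NE = 53 + 2.1·8 = 69.8.
Planner: ∂(Σu_j)/∂s_i = Σα_j − 1 = 2.1 > 0, so everyone contributes w_i; S^SO = 53, W^SO = 53 + 2.1·53 = 164.3.
Deadweight loss = 94.5.

94.5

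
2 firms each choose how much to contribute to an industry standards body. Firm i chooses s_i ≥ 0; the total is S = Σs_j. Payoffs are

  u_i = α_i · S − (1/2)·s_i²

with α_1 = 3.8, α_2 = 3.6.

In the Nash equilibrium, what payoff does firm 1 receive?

Firm i's FOC: ∂u_i/∂s_i = α_i − s_i = 0, so s_i* = α_i.
NE contributions = (3.8, 3.6); S = 7.4.
u_1 = α_1·S − ½·(s_1)² = 3.8·7.4 − ½·3.8² = 20.9.

20.9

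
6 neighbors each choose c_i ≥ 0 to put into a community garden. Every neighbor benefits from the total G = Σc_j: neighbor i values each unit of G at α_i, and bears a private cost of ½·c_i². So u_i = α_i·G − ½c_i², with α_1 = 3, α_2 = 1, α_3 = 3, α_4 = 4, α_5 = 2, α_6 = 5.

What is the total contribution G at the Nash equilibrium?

18

Neighbor i's FOC: ∂u_i/∂c_i = α_i − c_i = 0, so c_i* = α_i.
NE contributions = (3, 1, 3, 4, 2, 5); G = 18.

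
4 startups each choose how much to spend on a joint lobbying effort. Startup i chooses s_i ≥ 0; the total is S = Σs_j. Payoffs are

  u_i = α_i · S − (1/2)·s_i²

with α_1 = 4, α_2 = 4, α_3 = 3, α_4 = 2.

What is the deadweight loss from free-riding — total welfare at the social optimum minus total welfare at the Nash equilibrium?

Startup i's FOC: ∂u_i/∂s_i = α_i − s_i = 0, so s_i* = α_i.
NE contributions = (4, 4, 3, 2); S = 13.
W^NE = (Σα)·S − ½Σα_i² = 13² − ½·45 = 146.5.
Planner sets s_i = Σα_j = 13 for every i, so S^SO = 4·13 = 52.
W^SO = (Σα)·S^SO − ½·4·(Σα)² = (4/2)·13² = 338.
Deadweight loss = W^SO − W^NE = 191.5.

191.5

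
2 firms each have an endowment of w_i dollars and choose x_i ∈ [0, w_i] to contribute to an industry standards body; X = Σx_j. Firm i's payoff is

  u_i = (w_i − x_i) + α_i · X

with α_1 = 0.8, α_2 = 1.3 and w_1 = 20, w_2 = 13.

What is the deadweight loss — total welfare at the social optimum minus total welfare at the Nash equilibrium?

22

∂u_i/∂x_i = α_i − 1, so firm i contributes w_i if α_i > 1, else 0.
α_i > 1 for i ∈ {2}; NE contributions (0, 13), X = 13.
W^NE = Σw_i − X^NE + (Σα_i)·X^NE = 33 + 1.1·13 = 47.3.
Planner: ∂(Σu_j)/∂x_i = Σα_j − 1 = 1.1 > 0, so everyone contributes w_i; X^SO = 33, W^SO = 33 + 1.1·33 = 69.3.
Deadweight loss = 22.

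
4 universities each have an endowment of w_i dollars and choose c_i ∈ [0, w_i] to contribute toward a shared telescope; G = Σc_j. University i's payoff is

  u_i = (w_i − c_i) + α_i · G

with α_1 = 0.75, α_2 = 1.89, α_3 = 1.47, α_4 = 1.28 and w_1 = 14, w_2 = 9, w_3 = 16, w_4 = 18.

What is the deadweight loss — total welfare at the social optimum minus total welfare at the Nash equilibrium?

61.46

∂u_i/∂c_i = α_i − 1, so university i contributes w_i if α_i > 1, else 0.
α_i > 1 for i ∈ {2, 3, 4}; NE contributions (0, 9, 16, 18), G = 43.
W^NE = Σw_i − G^NE + (Σα_i)·G^NE = 57 + 4.39·43 = 245.77.
Planner: ∂(Σu_j)/∂c_i = Σα_j − 1 = 4.39 > 0, so everyone contributes w_i; G^SO = 57, W^SO = 57 + 4.39·57 = 307.23.
Deadweight loss = 61.46.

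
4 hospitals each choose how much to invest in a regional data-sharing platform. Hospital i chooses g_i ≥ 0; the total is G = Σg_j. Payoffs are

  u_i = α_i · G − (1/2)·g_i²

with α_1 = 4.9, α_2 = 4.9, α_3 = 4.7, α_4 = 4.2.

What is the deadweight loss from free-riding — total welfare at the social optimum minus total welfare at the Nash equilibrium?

393.565

Hospital i's FOC: ∂u_i/∂g_i = α_i − g_i = 0, so g_i* = α_i.
NE contributions = (4.9, 4.9, 4.7, 4.2); G = 18.7.
W^NE = (Σα)·G − ½Σα_i² = 18.7² − ½·87.75 = 305.815.
Planner sets g_i = Σα_j = 18.7 for every i, so G^SO = 4·18.7 = 74.8.
W^SO = (Σα)·G^SO − ½·4·(Σα)² = (4/2)·18.7² = 699.38.
Deadweight loss = W^SO − W^NE = 393.565.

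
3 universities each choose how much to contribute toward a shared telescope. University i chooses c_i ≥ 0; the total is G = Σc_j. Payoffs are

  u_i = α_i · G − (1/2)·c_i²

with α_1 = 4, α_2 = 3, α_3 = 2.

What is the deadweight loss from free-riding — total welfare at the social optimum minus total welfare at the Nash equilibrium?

University i's FOC: ∂u_i/∂c_i = α_i − c_i = 0, so c_i* = α_i.
NE contributions = (4, 3, 2); G = 9.
W^NE = (Σα)·G − ½Σα_i² = 9² − ½·29 = 66.5.
Planner sets c_i = Σα_j = 9 for every i, so G^SO = 3·9 = 27.
W^SO = (Σα)·G^SO − ½·3·(Σα)² = (3/2)·9² = 121.5.
Deadweight loss = W^SO − W^NE = 55.

55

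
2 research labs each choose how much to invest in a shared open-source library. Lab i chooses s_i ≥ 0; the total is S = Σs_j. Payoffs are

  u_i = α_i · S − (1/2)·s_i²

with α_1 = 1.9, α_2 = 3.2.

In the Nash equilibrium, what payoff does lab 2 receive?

Lab i's FOC: ∂u_i/∂s_i = α_i − s_i = 0, so s_i* = α_i.
NE contributions = (1.9, 3.2); S = 5.1.
u_2 = α_2·S − ½·(s_2)² = 3.2·5.1 − ½·3.2² = 11.2.

11.2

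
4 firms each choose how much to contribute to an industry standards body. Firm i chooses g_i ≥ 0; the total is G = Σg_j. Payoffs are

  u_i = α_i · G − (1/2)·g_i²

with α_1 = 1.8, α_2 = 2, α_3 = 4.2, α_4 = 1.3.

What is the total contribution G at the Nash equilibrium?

Firm i's FOC: ∂u_i/∂g_i = α_i − g_i = 0, so g_i* = α_i.
NE contributions = (1.8, 2, 4.2, 1.3); G = 9.3.

9.3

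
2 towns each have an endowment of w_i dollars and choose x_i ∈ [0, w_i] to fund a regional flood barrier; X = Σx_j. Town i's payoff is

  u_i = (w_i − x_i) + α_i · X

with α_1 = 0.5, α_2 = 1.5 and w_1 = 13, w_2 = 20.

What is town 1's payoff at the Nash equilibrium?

23

∂u_i/∂x_i = α_i − 1, so town i contributes w_i if α_i > 1, else 0.
α_i > 1 for i ∈ {2}; NE contributions (0, 20), X = 20.
u_1 = (13 − 0) + 0.5·20 = 23.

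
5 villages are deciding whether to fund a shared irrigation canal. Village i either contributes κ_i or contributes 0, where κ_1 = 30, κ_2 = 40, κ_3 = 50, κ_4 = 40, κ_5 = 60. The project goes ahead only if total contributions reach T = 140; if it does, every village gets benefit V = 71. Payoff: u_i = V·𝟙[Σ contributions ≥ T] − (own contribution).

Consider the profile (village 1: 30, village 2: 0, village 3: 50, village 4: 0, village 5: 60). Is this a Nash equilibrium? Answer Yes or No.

Total = 140 ≥ 140: provided.
Village 1 (pledges 30, payoff 41): dropping to 0 → total 110, payoff 0. No gain.
Village 2 (pledges 0, payoff 71): pledging 40 → total 180, payoff 31. No gain.
Village 3 (pledges 50, payoff 21): dropping to 0 → total 90, payoff 0. No gain.
Village 4 (pledges 0, payoff 71): pledging 40 → total 180, payoff 31. No gain.
Village 5 (pledges 60, payoff 11): dropping to 0 → total 80, payoff 0. No gain.

Yes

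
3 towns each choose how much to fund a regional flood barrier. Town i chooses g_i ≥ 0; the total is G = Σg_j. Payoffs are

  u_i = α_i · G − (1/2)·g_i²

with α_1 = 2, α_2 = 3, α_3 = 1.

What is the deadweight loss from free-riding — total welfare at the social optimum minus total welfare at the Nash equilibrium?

25

Town i's FOC: ∂u_i/∂g_i = α_i − g_i = 0, so g_i* = α_i.
NE contributions = (2, 3, 1); G = 6.
W^NE = (Σα)·G − ½Σα_i² = 6² − ½·14 = 29.
Planner sets g_i = Σα_j = 6 for every i, so G^SO = 3·6 = 18.
W^SO = (Σα)·G^SO − ½·3·(Σα)² = (3/2)·6² = 54.
Deadweight loss = W^SO − W^NE = 25.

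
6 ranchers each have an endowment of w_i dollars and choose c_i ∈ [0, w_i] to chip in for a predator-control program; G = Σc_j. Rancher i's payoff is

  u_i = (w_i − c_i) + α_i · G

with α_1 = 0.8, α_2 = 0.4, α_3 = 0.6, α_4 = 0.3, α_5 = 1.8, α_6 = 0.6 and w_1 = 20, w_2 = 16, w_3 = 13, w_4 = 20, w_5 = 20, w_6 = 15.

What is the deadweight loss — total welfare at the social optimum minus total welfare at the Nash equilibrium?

294

∂u_i/∂c_i = α_i − 1, so rancher i contributes w_i if α_i > 1, else 0.
α_i > 1 for i ∈ {5}; NE contributions (0, 0, 0, 0, 20, 0), G = 20.
W^NE = Σw_i − G^NE + (Σα_i)·G^NE = 104 + 3.5·20 = 174.
Planner: ∂(Σu_j)/∂c_i = Σα_j − 1 = 3.5 > 0, so everyone contributes w_i; G^SO = 104, W^SO = 104 + 3.5·104 = 468.
Deadweight loss = 294.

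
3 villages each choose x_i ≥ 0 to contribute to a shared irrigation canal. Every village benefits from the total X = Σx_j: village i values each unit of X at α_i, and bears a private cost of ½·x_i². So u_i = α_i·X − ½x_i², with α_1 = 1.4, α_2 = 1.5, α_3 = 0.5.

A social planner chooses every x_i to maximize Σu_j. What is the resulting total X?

Planner FOC: ∂(Σu_j)/∂x_i = (Σα_j) − x_i = 0, so x_i^SO = Σα_j = 3.4 for every i; X^SO = 10.2.

10.2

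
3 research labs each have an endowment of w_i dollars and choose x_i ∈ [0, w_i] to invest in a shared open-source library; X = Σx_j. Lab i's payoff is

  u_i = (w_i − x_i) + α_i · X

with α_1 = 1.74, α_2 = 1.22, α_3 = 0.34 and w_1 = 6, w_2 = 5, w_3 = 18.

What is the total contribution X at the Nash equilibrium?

11

∂u_i/∂x_i = α_i − 1, so lab i contributes w_i if α_i > 1, else 0.
α_i > 1 for i ∈ {1, 2}; NE contributions (6, 5, 0), X = 11.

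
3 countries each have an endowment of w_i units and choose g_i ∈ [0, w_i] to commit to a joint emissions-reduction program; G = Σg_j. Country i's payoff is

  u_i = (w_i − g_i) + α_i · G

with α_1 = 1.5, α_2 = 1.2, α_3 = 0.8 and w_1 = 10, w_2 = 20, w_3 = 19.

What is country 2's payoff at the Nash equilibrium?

∂u_i/∂g_i = α_i − 1, so country i contributes w_i if α_i > 1, else 0.
α_i > 1 for i ∈ {1, 2}; NE contributions (10, 20, 0), G = 30.
u_2 = (20 − 20) + 1.2·30 = 36.

36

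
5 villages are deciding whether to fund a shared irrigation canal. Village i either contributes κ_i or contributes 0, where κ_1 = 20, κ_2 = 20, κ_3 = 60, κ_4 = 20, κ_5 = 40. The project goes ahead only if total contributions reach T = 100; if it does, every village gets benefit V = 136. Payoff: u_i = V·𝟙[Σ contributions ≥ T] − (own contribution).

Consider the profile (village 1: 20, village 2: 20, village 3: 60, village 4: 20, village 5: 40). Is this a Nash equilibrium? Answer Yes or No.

Total = 160 ≥ 100: provided.
Village 1 (pledges 20, payoff 116): dropping to 0 → total 140, payoff 136. Profitable deviation.

No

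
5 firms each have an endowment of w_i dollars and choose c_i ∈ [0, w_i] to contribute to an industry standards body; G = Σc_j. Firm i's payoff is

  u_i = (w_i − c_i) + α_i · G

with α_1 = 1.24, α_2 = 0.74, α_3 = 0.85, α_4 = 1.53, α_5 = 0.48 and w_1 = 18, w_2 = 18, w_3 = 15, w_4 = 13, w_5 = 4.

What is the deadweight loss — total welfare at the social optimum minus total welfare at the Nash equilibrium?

∂u_i/∂c_i = α_i − 1, so firm i contributes w_i if α_i > 1, else 0.
α_i > 1 for i ∈ {1, 4}; NE contributions (18, 0, 0, 13, 0), G = 31.
W^NE = Σw_i − G^NE + (Σα_i)·G^NE = 68 + 3.84·31 = 187.04.
Planner: ∂(Σu_j)/∂c_i = Σα_j − 1 = 3.84 > 0, so everyone contributes w_i; G^SO = 68, W^SO = 68 + 3.84·68 = 329.12.
Deadweight loss = 142.08.

142.08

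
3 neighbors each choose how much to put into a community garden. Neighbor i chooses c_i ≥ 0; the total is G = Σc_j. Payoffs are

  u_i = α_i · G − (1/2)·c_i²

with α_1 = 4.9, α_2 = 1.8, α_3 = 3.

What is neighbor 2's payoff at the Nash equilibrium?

15.84

Neighbor i's FOC: ∂u_i/∂c_i = α_i − c_i = 0, so c_i* = α_i.
NE contributions = (4.9, 1.8, 3); G = 9.7.
u_2 = α_2·G − ½·(c_2)² = 1.8·9.7 − ½·1.8² = 15.84.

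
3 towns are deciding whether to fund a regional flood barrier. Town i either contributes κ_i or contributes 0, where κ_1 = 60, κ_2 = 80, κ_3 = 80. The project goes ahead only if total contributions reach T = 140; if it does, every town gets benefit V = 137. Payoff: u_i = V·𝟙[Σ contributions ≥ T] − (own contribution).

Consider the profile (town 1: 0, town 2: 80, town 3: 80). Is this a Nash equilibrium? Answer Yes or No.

Total = 160 ≥ 140: provided.
Town 1 (pledges 0, payoff 137): pledging 60 → total 220, payoff 77. No gain.
Town 2 (pledges 80, payoff 57): dropping to 0 → total 80, payoff 0. No gain.
Town 3 (pledges 80, payoff 57): dropping to 0 → total 80, payoff 0. No gain.

Yes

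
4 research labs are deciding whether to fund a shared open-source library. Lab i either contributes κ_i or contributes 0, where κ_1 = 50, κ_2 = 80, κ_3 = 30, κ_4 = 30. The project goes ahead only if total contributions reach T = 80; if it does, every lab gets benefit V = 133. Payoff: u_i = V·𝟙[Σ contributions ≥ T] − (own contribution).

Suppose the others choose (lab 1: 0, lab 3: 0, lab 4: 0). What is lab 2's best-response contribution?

Others' total = 0. Contributing 80 brings total to 80 ≥ 80: gain V − κ_2 = 53.
Best response: 80.

80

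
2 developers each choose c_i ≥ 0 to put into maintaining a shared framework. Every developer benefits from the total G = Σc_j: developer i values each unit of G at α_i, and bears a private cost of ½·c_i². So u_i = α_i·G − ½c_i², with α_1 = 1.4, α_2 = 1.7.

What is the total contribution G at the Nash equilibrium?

3.1

Developer i's FOC: ∂u_i/∂c_i = α_i − c_i = 0, so c_i* = α_i.
NE contributions = (1.4, 1.7); G = 3.1.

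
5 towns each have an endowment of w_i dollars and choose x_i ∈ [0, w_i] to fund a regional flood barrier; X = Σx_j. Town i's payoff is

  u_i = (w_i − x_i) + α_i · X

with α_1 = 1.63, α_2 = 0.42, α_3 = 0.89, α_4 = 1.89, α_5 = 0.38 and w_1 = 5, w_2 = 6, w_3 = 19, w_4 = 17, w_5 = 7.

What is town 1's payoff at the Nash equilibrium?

35.86

∂u_i/∂x_i = α_i − 1, so town i contributes w_i if α_i > 1, else 0.
α_i > 1 for i ∈ {1, 4}; NE contributions (5, 0, 0, 17, 0), X = 22.
u_1 = (5 − 5) + 1.63·22 = 35.86.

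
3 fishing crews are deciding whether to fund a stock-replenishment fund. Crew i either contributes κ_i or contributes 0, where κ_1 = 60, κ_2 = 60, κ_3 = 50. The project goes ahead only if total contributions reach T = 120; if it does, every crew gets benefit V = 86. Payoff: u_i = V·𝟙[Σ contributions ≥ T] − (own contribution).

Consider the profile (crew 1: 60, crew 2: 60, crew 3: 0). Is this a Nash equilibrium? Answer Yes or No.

Total = 120 ≥ 120: provided.
Crew 1 (pledges 60, payoff 26): dropping to 0 → total 60, payoff 0. No gain.
Crew 2 (pledges 60, payoff 26): dropping to 0 → total 60, payoff 0. No gain.
Crew 3 (pledges 0, payoff 86): pledging 50 → total 170, payoff 36. No gain.

Yes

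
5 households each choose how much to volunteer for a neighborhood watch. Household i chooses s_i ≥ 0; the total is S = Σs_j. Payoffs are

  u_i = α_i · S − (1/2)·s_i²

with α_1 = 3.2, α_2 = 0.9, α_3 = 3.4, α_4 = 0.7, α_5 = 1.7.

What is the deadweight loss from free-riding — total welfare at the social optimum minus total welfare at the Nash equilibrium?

160.01

Household i's FOC: ∂u_i/∂s_i = α_i − s_i = 0, so s_i* = α_i.
NE contributions = (3.2, 0.9, 3.4, 0.7, 1.7); S = 9.9.
W^NE = (Σα)·S − ½Σα_i² = 9.9² − ½·25.99 = 85.015.
Planner sets s_i = Σα_j = 9.9 for every i, so S^SO = 5·9.9 = 49.5.
W^SO = (Σα)·S^SO − ½·5·(Σα)² = (5/2)·9.9² = 245.025.
Deadweight loss = W^SO − W^NE = 160.01.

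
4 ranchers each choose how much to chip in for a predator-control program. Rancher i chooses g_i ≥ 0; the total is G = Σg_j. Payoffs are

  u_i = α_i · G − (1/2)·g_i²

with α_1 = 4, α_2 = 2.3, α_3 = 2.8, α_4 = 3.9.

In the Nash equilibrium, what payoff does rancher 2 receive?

Rancher i's FOC: ∂u_i/∂g_i = α_i − g_i = 0, so g_i* = α_i.
NE contributions = (4, 2.3, 2.8, 3.9); G = 13.
u_2 = α_2·G − ½·(g_2)² = 2.3·13 − ½·2.3² = 27.255.

27.255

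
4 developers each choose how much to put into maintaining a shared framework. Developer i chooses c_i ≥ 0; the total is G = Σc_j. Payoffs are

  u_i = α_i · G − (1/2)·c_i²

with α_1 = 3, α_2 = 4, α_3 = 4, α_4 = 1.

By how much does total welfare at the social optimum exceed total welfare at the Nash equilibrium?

Developer i's FOC: ∂u_i/∂c_i = α_i − c_i = 0, so c_i* = α_i.
NE contributions = (3, 4, 4, 1); G = 12.
W^NE = (Σα)·G − ½Σα_i² = 12² − ½·42 = 123.
Planner sets c_i = Σα_j = 12 for every i, so G^SO = 4·12 = 48.
W^SO = (Σα)·G^SO − ½·4·(Σα)² = (4/2)·12² = 288.
Deadweight loss = W^SO − W^NE = 165.

165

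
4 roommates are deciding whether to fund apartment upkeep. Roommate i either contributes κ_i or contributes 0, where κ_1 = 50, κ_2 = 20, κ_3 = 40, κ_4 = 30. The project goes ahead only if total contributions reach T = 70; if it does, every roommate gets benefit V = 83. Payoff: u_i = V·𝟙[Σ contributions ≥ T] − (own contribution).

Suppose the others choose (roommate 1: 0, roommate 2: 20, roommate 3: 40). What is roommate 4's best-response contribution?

30

Others' total = 60. Contributing 30 brings total to 90 ≥ 70: gain V − κ_4 = 53.
Best response: 30.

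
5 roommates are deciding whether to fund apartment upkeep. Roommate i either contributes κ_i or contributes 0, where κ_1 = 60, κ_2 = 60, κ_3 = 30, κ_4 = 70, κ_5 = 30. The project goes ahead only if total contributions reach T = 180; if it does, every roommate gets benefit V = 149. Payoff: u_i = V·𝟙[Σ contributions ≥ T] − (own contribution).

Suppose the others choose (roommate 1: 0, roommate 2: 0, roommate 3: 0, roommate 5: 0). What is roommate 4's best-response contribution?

0

Others' total = 0. Even contributing 70 gives 70 < 180: no benefit either way.
Best response: 0.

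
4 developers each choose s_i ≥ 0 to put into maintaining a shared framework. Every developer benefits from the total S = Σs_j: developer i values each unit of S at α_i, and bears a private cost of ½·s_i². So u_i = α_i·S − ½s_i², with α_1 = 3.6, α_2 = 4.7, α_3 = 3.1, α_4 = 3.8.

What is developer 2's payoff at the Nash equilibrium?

Developer i's FOC: ∂u_i/∂s_i = α_i − s_i = 0, so s_i* = α_i.
NE contributions = (3.6, 4.7, 3.1, 3.8); S = 15.2.
u_2 = α_2·S − ½·(s_2)² = 4.7·15.2 − ½·4.7² = 60.395.

60.395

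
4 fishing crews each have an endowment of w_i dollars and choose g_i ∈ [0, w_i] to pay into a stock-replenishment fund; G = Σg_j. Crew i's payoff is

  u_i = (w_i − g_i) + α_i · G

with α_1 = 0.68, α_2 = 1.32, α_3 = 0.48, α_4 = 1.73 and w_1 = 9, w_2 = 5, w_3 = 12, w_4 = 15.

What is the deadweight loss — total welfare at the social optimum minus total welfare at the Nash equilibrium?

∂u_i/∂g_i = α_i − 1, so crew i contributes w_i if α_i > 1, else 0.
α_i > 1 for i ∈ {2, 4}; NE contributions (0, 5, 0, 15), G = 20.
W^NE = Σw_i − G^NE + (Σα_i)·G^NE = 41 + 3.21·20 = 105.2.
Planner: ∂(Σu_j)/∂g_i = Σα_j − 1 = 3.21 > 0, so everyone contributes w_i; G^SO = 41, W^SO = 41 + 3.21·41 = 172.61.
Deadweight loss = 67.41.

67.41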